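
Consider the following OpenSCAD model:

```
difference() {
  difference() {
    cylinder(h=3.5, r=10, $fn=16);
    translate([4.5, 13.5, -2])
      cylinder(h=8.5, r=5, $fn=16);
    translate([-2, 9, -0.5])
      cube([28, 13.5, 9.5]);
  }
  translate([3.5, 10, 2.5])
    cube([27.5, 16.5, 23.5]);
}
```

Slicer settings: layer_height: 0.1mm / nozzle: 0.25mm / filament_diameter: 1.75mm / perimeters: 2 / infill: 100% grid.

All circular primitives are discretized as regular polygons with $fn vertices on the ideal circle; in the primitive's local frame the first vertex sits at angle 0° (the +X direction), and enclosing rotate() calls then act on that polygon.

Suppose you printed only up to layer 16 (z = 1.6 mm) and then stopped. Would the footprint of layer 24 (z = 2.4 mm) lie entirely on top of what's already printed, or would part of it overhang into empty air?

entirely on top

Compare the two slices. At z = 1.6: the cylinder: section is a regular 16-gon, circumradius r=10 (area = (16/2)·10.000²·sin(360°/16) = 306.15 mm²); the cylinder at (4.5, 13.5): section is a regular 16-gon, circumradius r=5 (area = (16/2)·5.000²·sin(360°/16) = 76.54 mm²); the cube at (-2, 9) is present — its section is the full 28×13.5 rectangle (area 378.00 mm²); After the difference (first − rest): starting from the r=10 cylinder (306.15 mm²), the r=5 cylinder at (4.5, 13.5) partially overlaps it — only the 1.49 mm² overlap (of its 76.54 mm²) is removed, clipping the outline; the 28×13.5 cube at (-2, 9) partially overlaps it — only the 3.14 mm² overlap (of its 378.00 mm²) is removed, clipping the outline — area = 301.51 mm²; the cube at (3.5, 10) is not intersected at this z (z outside [2.5, 26]); Subtracting the remaining from the first: none of the subtracted shapes is present at this height, so the result so far is unchanged — area = 301.51 mm². At z = 2.4: the r=10 cylinder gives a regular 16-gon of circumradius 10 (constant along its height) (area = (16/2)·10.000²·sin(360°/16) = 306.15 mm²); the r=5 cylinder at (4.5, 13.5) gives a regular 16-gon of circumradius 5 (constant along its height) (area = (16/2)·5.000²·sin(360°/16) = 76.54 mm²); the cube at (-2, 9) (footprint 28×13.5) is included at this height (area 378.00 mm²); Taking the first minus the rest: starting from the r=10 cylinder (306.15 mm²), the r=5 cylinder at (4.5, 13.5) partially overlaps it — only the 1.49 mm² overlap (of its 76.54 mm²) is removed, clipping the outline; the 28×13.5 cube at (-2, 9) partially overlaps it — only the 3.14 mm² overlap (of its 378.00 mm²) is removed, clipping the outline — area = 301.51 mm²; the cube at (3.5, 10) does not reach this height (z outside [2.5, 26]); Taking the first minus the rest: none of the subtracted shapes is present at this height, so the result so far is unchanged — area = 301.51 mm². Checking containment: the cross-section at z = 2.4 is a subset of the cross-section at z = 1.6.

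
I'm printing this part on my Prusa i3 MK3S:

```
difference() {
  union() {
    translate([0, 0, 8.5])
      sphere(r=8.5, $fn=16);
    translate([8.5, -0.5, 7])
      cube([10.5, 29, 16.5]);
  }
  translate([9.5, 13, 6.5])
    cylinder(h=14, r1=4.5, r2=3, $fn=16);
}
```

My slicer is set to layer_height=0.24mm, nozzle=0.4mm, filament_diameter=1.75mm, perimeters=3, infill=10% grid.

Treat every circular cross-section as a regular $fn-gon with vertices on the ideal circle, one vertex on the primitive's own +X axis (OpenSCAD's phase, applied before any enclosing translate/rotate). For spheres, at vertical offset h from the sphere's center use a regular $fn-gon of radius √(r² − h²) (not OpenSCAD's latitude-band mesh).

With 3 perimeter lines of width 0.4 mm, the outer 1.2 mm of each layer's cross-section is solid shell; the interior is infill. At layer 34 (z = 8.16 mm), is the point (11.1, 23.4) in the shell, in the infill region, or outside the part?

infill

At z = 8.16 mm: the sphere: section is a regular 16-gon, circumradius = √(r²−h²) = √(8.5²−0.34²) = 8.493; the cube at (8.5, -0.5) is present — its section is the full 10.5×29 rectangle; Combining (union): the 2 present regions are separate (no shared area or edge), so areas and boundary lengths simply add and each stays a separate island — 2 connected regions; the cone at (9.5, 13) (r1=4.5→r2=3) has section circumradius 4.322 here — a regular 16-gon; Subtracting the remaining from the first: starting from the result so far, the cone at (9.5, 13) partially overlaps it — only the 37.04 mm² overlap (of its 57.19 mm²) is removed, clipping the outline — 2 connected regions. Overall, the cross-section has 2 separate islands. The nearest boundary edge runs (8.50, 17.12)→(8.50, 28.50); distance from the point to it = 2.60 mm. (Shell/infill is judged within the island containing the point — the largest one.) The point is inside the cross-section and 2.60 mm from the nearest boundary — more than the 1.2 mm shell width (3 × 0.4), so it's in the infill interior.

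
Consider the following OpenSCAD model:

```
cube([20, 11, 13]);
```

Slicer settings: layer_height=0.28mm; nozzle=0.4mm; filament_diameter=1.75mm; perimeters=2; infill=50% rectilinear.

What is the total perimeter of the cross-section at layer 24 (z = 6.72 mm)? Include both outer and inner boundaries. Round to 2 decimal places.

At z = 6.72 mm: the cube is present — its section is the full 20×11 rectangle (perimeter 62.00 mm). Overall, the cross-section is a single solid region. Total boundary length (outer) = 62.00 mm.

62.00 mm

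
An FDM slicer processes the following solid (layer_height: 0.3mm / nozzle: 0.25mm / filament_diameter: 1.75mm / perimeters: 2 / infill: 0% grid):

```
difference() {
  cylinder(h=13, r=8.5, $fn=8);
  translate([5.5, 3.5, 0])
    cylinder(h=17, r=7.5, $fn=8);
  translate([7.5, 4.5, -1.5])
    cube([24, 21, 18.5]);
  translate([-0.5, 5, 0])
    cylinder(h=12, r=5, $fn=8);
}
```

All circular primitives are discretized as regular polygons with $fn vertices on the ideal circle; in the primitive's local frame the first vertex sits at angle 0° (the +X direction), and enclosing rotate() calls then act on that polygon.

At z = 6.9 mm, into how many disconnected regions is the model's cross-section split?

At z = 6.9 mm: the r=8.5 cylinder gives a regular 8-gon of circumradius 8.5 (constant along its height); the cylinder at (5.5, 3.5): section is a regular 8-gon, circumradius r=7.5; the cube at (7.5, 4.5) (footprint 24×21) is included at this height; the r=5 cylinder at (-0.5, 5) contributes a regular 8-gon of circumradius 5; Taking the first minus the rest: starting from the r=8.5 cylinder, the r=7.5 cylinder at (5.5, 3.5) partially overlaps it — only the 84.67 mm² overlap (of its 159.10 mm²) is removed, clipping the outline; the 24×21 cube at (7.5, 4.5) misses the remaining region (no effect); the r=5 cylinder at (-0.5, 5) partially overlaps it — only the 23.50 mm² overlap (of its 70.71 mm²) is removed, clipping the outline — 1 connected region. The result has 1 disconnected region.

1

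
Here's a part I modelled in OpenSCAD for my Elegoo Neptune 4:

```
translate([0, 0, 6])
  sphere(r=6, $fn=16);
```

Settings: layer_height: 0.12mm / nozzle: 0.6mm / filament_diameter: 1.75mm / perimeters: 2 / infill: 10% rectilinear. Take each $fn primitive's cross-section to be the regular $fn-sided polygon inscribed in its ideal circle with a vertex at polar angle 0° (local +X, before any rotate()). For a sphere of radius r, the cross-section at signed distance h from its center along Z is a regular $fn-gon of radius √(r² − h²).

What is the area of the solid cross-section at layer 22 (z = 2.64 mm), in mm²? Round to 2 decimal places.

75.65 mm²

At z = 2.64 mm: the sphere: section is a regular 16-gon, circumradius = √(r²−h²) = √(6²−3.36²) = 4.971 (area = (16/2)·4.971²·sin(360°/16) = 75.65 mm²). Overall, the cross-section is a single solid region. Net area = 75.65 mm².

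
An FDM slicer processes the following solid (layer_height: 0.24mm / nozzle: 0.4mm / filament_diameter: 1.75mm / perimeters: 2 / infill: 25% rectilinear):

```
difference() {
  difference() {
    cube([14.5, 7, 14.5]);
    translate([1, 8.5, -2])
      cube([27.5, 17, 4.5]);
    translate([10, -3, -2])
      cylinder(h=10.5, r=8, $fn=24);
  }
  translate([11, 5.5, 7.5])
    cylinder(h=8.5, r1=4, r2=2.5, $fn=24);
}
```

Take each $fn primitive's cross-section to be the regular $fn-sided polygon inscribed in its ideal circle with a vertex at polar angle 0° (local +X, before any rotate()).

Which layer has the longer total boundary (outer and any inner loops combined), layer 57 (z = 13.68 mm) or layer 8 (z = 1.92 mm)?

Layer 57 (z = 13.68): the cube is present — its section is the full 14.5×7 rectangle (perimeter 43.00 mm); the cube at (1, 8.5) is absent (z outside [-2, 2.5]); the cylinder at (10, -3) is not intersected at this z (z outside [-2, 8.5]); After the difference (first − rest): none of the subtracted shapes is present at this height, so the 14.5×7 cube is unchanged — boundary = 43.00 mm; the cone at (11, 5.5): at t=0.727 of its height the radius interpolates to r₁+(r₂−r₁)t = 2.909, giving a regular 24-gon of that circumradius (perimeter = 2·24·2.909·sin(180°/24) = 18.23 mm); After the difference (first − rest): starting from the result so far, the cone at (11, 5.5) partially overlaps it — only the 21.42 mm² overlap (of its 26.29 mm²) is removed, clipping the outline — boundary = 50.30 mm. So its perimeter = 50.30 mm. Layer 8 (z = 1.92): the cube is present — its section is the full 14.5×7 rectangle (perimeter 43.00 mm); the cube at (1, 8.5) is present — its section is the full 27.5×17 rectangle (perimeter 89.00 mm); the r=8 cylinder at (10, -3) contributes a regular 24-gon of circumradius 8 (perimeter = 2·24·8.000·sin(180°/24) = 50.12 mm); Taking the first minus the rest: starting from the 14.5×7 cube, the 27.5×17 cube at (1, 8.5) misses the remaining region (no effect); the r=8 cylinder at (10, -3) partially overlaps it — only the 46.70 mm² overlap (of its 198.77 mm²) is removed, clipping the outline — boundary = 41.86 mm; the cone at (11, 5.5) does not reach this height (z outside [7.5, 16]); Taking the first minus the rest: none of the subtracted shapes is present at this height, so that combined region is unchanged — boundary = 41.86 mm. So its perimeter = 41.86 mm. Layer 57 is larger (50.30 vs 41.86 mm).

layer 57 (z = 13.68 mm)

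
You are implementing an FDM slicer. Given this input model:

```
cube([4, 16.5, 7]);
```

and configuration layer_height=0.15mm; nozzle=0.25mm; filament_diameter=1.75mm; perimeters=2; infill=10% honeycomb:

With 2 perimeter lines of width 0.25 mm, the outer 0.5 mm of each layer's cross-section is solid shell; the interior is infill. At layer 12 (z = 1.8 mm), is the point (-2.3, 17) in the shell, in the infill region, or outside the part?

At z = 1.8 mm: the 4×16.5 cube contributes its full rectangle. Overall, the cross-section is a single solid region. The nearest boundary edge runs (4.00, 16.50)→(0.00, 16.50); distance from the point to it = 2.35 mm. The point is not inside any of the regions above, so it lies outside the cross-section (2.35 mm from the nearest boundary).

outside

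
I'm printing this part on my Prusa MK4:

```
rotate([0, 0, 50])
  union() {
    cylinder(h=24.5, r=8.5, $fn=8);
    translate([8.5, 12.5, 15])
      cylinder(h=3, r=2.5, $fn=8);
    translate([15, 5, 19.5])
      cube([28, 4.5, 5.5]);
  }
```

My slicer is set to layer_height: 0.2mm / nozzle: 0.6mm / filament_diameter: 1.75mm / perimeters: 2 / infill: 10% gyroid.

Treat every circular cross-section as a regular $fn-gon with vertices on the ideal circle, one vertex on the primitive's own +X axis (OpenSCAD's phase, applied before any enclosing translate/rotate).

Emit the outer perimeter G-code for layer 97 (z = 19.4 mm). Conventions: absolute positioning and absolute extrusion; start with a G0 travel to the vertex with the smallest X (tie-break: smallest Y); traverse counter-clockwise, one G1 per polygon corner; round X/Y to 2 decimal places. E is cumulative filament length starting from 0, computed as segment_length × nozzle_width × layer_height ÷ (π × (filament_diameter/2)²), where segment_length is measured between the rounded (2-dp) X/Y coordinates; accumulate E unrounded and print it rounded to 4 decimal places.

At z = 19.4 mm: the cylinder: section is a regular 8-gon, circumradius r=8.5; the cylinder at (8.5, 12.5) is not intersected at this z (z outside [15, 18]); the cube at (15, 5) is not intersected at this z (z outside [19.5, 25]); Merging all regions: only the r=8.5 cylinder is present, so the union is just that shape — 1 connected region; (rotated 50° about Z; rotation is an isometry so areas/perimeters/island counts are preserved). The outline is a single polygon with 8 vertices. Extrusion per mm of travel: 0.6 × 0.2 / (π × 0.875²) = 0.049890. Accumulating E over each segment gives final E = 2.5964.

G0 X-8.47 Y-0.74 Z19.40
G1 X-5.46 Y-6.51 E0.3247
G1 X0.74 Y-8.47 E0.6491
G1 X6.51 Y-5.46 E0.9738
G1 X8.47 Y0.74 E1.2982
G1 X5.46 Y6.51 E1.6229
G1 X-0.74 Y8.47 E1.9473
G1 X-6.51 Y5.46 E2.2719
G1 X-8.47 Y-0.74 E2.5964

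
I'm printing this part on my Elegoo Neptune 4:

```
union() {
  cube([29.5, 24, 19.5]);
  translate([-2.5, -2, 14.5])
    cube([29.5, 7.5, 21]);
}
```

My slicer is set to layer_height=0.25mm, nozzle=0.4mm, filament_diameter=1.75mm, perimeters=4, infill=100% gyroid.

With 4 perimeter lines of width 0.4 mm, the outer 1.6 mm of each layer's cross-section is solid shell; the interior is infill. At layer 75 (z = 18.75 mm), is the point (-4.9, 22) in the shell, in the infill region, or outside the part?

At z = 18.75 mm: the cube (footprint 29.5×24) is included at this height; the cube at (-2.5, -2) is present — its section is the full 29.5×7.5 rectangle; Merging all regions: the regions partially overlap (shared area 148.50 mm²), so overlapping operands fuse into one piece — 1 connected region. Overall, the cross-section is a single solid region. The nearest boundary edge runs (0.00, 5.50)→(0.00, 24.00); distance from the point to it = 4.90 mm. The point is not inside any of the regions above, so it lies outside the cross-section (4.90 mm from the nearest boundary).

outside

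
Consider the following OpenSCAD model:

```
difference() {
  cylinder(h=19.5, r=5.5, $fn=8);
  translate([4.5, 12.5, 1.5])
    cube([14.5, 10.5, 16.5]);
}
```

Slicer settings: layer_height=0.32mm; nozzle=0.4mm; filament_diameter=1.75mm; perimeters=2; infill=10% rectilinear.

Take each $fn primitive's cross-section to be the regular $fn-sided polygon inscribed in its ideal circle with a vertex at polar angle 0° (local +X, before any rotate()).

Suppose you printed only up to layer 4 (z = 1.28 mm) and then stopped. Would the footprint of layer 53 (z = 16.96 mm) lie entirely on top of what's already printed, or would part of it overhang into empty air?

Compare the two slices. At z = 1.28: the r=5.5 cylinder gives a regular 8-gon of circumradius 5.5 (constant along its height) (area = (8/2)·5.500²·sin(360°/8) = 85.56 mm²); the cube at (4.5, 12.5) is not intersected at this z (z outside [1.5, 18]); Taking the first minus the rest: none of the subtracted shapes is present at this height, so the r=5.5 cylinder is unchanged — area = 85.56 mm². At z = 16.96: the r=5.5 cylinder contributes a regular 8-gon of circumradius 5.5 (area = (8/2)·5.500²·sin(360°/8) = 85.56 mm²); the cube at (4.5, 12.5) (footprint 14.5×10.5) is included at this height (area 152.25 mm²); After the difference (first − rest): starting from the r=5.5 cylinder (85.56 mm²), the 14.5×10.5 cube at (4.5, 12.5) misses the remaining region (no effect) — area = 85.56 mm². Checking containment: the cross-section at z = 16.96 is a subset of the cross-section at z = 1.28.

entirely on top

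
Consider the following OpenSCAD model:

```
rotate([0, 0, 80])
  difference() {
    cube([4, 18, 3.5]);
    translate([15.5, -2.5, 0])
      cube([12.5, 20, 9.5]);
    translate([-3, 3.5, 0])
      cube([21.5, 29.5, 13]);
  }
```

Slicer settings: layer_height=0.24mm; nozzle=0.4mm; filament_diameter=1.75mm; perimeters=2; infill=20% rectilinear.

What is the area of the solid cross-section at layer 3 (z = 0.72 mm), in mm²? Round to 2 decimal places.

At z = 0.72 mm: the 4×18 cube contributes its full rectangle (area 72.00 mm²); the cube at (15.5, -2.5) (footprint 12.5×20) is included at this height (area 250.00 mm²); the cube at (-3, 3.5) (footprint 21.5×29.5) is included at this height (area 634.25 mm²); Subtracting the remaining from the first: starting from the 4×18 cube (72.00 mm²), the 12.5×20 cube at (15.5, -2.5) misses the remaining region (no effect); the 21.5×29.5 cube at (-3, 3.5) partially overlaps it — only the 58.00 mm² overlap (of its 634.25 mm²) is removed, clipping the outline — area = 14.00 mm²; (rotated 80° about Z; rotation is an isometry so areas/perimeters/island counts are preserved). Overall, the cross-section is a single solid region. Net area = 14.00 mm².

14.00 mm²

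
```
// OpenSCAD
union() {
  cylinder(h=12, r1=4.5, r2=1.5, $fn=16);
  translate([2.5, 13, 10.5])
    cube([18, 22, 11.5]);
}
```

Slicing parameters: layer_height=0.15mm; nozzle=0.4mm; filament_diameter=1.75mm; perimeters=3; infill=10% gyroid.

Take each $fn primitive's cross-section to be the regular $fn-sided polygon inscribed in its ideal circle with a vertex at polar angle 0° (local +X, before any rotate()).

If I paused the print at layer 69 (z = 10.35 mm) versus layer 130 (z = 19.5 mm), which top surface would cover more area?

Layer 69 (z = 10.35): the cone (r1=4.5→r2=1.5) has section circumradius 1.913 here — a regular 16-gon (area = (16/2)·1.913²·sin(360°/16) = 11.20 mm²); the cube at (2.5, 13) is not intersected at this z (z outside [10.5, 22]); Merging all regions: only the cone is present, so the union is just that shape — area = 11.20 mm². So its area = 11.20 mm². Layer 130 (z = 19.5): the cone does not reach this height (z outside [0, 12]); the cube at (2.5, 13) (footprint 18×22) is included at this height (area 396.00 mm²); Taking the union: only the 18×22 cube at (2.5, 13) is present, so the union is just that shape — area = 396.00 mm². So its area = 396.00 mm². Layer 130 is larger (396.00 vs 11.20 mm²).

layer 130 (z = 19.5 mm)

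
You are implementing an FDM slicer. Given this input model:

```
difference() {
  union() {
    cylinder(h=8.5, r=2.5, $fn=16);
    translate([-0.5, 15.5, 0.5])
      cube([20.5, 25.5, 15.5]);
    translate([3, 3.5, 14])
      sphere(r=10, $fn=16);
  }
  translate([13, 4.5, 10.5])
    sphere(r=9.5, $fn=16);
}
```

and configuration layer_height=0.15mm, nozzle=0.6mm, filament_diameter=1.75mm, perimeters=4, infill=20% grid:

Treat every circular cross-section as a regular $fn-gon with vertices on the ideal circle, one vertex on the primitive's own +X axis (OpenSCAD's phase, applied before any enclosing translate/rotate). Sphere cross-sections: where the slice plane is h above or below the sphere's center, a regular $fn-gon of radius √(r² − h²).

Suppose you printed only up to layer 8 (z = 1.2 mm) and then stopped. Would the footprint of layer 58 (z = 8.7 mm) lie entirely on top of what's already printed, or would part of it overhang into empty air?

Compare the two slices. At z = 1.2: the r=2.5 cylinder contributes a regular 16-gon of circumradius 2.5 (area = (16/2)·2.500²·sin(360°/16) = 19.13 mm²); the cube at (-0.5, 15.5) (footprint 20.5×25.5) is included at this height (area 522.75 mm²); the sphere at (3, 3.5) is absent (|z−center|=12.800 > r=10); Taking the union: the 2 present regions are separate (no shared area or edge), so areas and boundary lengths simply add and each stays a separate island — area = 541.88 mm²; the r=9.5 sphere at (13, 4.5) slices to a regular 16-gon of circumradius 1.939 (√(r²−h²) with h=9.3 from center) (area = (16/2)·1.939²·sin(360°/16) = 11.51 mm²); Subtracting the remaining from the first: starting from the result so far (541.88 mm²), the r=9.5 sphere at (13, 4.5) misses the remaining region (no effect) — area = 541.88 mm². At z = 8.7: the cylinder is not intersected at this z (z outside [0, 8.5]); the cube at (-0.5, 15.5) (footprint 20.5×25.5) is included at this height (area 522.75 mm²); the r=10 sphere at (3, 3.5) contributes a regular 16-gon of circumradius √(10²−5.3²) = 8.480 (area = (16/2)·8.480²·sin(360°/16) = 220.15 mm²); Taking the union: the 2 present regions are separate (no shared area or edge), so areas and boundary lengths simply add and each stays a separate island — area = 742.90 mm²; the r=9.5 sphere at (13, 4.5) contributes a regular 16-gon of circumradius √(9.5²−1.8²) = 9.328 (area = (16/2)·9.328²·sin(360°/16) = 266.38 mm²); After the difference (first − rest): starting from the result so far (742.90 mm²), the r=9.5 sphere at (13, 4.5) partially overlaps it — only the 76.04 mm² overlap (of its 266.38 mm²) is removed, clipping the outline — area = 666.86 mm². Checking containment: at z = 8.7 the cross-section extends beyond the z = 1.2 cross-section by about 124.98 mm².

part overhangs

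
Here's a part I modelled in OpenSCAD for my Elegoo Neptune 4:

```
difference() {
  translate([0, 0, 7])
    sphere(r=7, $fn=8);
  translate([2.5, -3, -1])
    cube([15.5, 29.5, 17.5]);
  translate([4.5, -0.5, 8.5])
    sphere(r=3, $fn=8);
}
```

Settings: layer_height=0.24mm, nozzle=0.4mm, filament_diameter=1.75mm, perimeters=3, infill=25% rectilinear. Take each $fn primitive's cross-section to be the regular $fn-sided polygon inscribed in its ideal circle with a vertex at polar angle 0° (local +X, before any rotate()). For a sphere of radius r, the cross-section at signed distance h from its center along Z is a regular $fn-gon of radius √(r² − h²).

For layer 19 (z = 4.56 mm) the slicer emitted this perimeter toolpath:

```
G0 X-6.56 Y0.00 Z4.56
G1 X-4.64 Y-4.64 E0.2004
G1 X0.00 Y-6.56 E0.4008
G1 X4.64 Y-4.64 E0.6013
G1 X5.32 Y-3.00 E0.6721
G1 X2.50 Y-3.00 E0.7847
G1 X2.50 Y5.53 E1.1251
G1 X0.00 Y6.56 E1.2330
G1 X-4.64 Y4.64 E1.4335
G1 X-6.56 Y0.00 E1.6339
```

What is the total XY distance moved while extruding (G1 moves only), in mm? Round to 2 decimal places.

40.94 mm

Sum the Euclidean lengths of each G1 segment: total = 40.94 mm.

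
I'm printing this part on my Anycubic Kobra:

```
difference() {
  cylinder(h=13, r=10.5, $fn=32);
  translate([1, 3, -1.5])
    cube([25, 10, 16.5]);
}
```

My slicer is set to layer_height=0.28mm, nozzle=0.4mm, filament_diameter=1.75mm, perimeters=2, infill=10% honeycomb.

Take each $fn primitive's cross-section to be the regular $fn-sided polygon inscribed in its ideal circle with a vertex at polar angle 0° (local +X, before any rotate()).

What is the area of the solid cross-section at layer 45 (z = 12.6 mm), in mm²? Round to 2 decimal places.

296.52 mm²

At z = 12.6 mm: the r=10.5 cylinder gives a regular 32-gon of circumradius 10.5 (constant along its height) (area = (32/2)·10.500²·sin(360°/32) = 344.14 mm²); the cube at (1, 3) (footprint 25×10) is included at this height (area 250.00 mm²); After the difference (first − rest): starting from the r=10.5 cylinder (344.14 mm²), the 25×10 cube at (1, 3) partially overlaps it — only the 47.62 mm² overlap (of its 250.00 mm²) is removed, clipping the outline — area = 296.52 mm². Overall, the cross-section is a single solid region. Net area = 296.52 mm².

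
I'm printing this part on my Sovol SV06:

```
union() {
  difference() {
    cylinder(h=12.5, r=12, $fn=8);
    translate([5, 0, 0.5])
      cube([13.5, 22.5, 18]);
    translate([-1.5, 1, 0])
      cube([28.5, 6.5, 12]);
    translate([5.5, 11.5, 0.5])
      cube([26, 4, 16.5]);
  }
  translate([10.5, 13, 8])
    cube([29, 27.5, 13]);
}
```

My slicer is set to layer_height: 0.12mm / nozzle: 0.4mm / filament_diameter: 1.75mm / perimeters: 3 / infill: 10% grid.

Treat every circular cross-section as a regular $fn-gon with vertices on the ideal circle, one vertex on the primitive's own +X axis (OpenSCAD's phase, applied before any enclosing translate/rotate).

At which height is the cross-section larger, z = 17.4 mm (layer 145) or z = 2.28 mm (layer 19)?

layer 145 (z = 17.4 mm)

Layer 145 (z = 17.4): the cylinder is not intersected at this z (z outside [0, 12.5]); the cube at (5, 0) (footprint 13.5×22.5) is included at this height (area 303.75 mm²); the cube at (-1.5, 1) is absent (z outside [0, 12]); the cube at (5.5, 11.5) is not intersected at this z (z outside [0.5, 17]); Subtracting the remaining from the first: the first operand is absent here, so nothing remains; the 29×27.5 cube at (10.5, 13) contributes its full rectangle (area 797.50 mm²); Combining (union): only the 29×27.5 cube at (10.5, 13) is present, so the union is just that shape — area = 797.50 mm². So its area = 797.50 mm². Layer 19 (z = 2.28): the cylinder: section is a regular 8-gon, circumradius r=12 (area = (8/2)·12.000²·sin(360°/8) = 407.29 mm²); the cube at (5, 0) (footprint 13.5×22.5) is included at this height (area 303.75 mm²); the 28.5×6.5 cube at (-1.5, 1) contributes its full rectangle (area 185.25 mm²); the cube at (5.5, 11.5) is present — its section is the full 26×4 rectangle (area 104.00 mm²); After the difference (first − rest): starting from the r=12 cylinder (407.29 mm²), the 13.5×22.5 cube at (5, 0) partially overlaps it — only the 47.00 mm² overlap (of its 303.75 mm²) is removed, clipping the outline; the 28.5×6.5 cube at (-1.5, 1) partially overlaps it — only the 42.25 mm² overlap (of its 185.25 mm²) is removed, clipping the outline; the 26×4 cube at (5.5, 11.5) misses the remaining region (no effect) — area = 318.04 mm²; the cube at (10.5, 13) does not reach this height (z outside [8, 21]); Combining (union): only the result so far is present, so the union is just that shape — area = 318.04 mm². So its area = 318.04 mm². Layer 145 is larger (797.50 vs 318.04 mm²).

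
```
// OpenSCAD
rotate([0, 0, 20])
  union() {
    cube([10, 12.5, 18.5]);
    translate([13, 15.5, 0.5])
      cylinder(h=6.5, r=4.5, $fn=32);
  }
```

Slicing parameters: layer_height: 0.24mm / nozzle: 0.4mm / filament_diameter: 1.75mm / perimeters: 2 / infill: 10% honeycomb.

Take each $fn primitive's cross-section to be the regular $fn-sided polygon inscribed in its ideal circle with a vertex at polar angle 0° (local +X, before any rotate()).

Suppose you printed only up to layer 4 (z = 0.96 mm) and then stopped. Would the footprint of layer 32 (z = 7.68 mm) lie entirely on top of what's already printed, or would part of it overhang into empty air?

entirely on top

Compare the two slices. At z = 0.96: the cube is present — its section is the full 10×12.5 rectangle (area 125.00 mm²); the r=4.5 cylinder at (13, 15.5) contributes a regular 32-gon of circumradius 4.5 (area = (32/2)·4.500²·sin(360°/32) = 63.21 mm²); Taking the union: the regions partially overlap — summed areas 188.21 mm² minus the doubly-counted overlap 0.06 mm² gives 188.15 mm² — area = 188.15 mm²; (whole slice rotated 20° about Z — lengths, areas and connectivity unchanged). At z = 7.68: the cube (footprint 10×12.5) is included at this height (area 125.00 mm²); the cylinder at (13, 15.5) does not reach this height (z outside [0.5, 7]); Taking the union: only the 10×12.5 cube is present, so the union is just that shape — area = 125.00 mm²; (rotated 20° about Z; rotation is an isometry so areas/perimeters/island counts are preserved). Checking containment: the cross-section at z = 7.68 is a subset of the cross-section at z = 0.96.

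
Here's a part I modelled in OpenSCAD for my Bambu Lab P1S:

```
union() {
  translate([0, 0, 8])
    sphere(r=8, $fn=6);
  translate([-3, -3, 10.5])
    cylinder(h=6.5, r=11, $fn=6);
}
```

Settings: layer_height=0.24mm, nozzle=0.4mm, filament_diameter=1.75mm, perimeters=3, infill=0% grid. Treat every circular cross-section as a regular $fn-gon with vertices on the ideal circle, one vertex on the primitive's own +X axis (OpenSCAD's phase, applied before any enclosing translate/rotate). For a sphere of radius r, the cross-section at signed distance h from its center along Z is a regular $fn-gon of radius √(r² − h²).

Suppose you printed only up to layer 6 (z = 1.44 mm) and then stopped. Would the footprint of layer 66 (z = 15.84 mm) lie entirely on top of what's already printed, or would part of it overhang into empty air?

Compare the two slices. At z = 1.44: the r=8 sphere contributes a regular 6-gon of circumradius √(8²−6.56²) = 4.579 (area = (6/2)·4.579²·sin(360°/6) = 54.47 mm²); the cylinder at (-3, -3) is absent (z outside [10.5, 17]); Merging all regions: only the r=8 sphere is present, so the union is just that shape — area = 54.47 mm². At z = 15.84: the sphere: section is a regular 6-gon, circumradius = √(r²−h²) = √(8²−7.84²) = 1.592 (area = (6/2)·1.592²·sin(360°/6) = 6.58 mm²); the r=11 cylinder at (-3, -3) contributes a regular 6-gon of circumradius 11 (area = (6/2)·11.000²·sin(360°/6) = 314.37 mm²); Combining (union): the r=8 sphere lies entirely inside the r=11 cylinder at (-3, -3), so the union is just the r=11 cylinder at (-3, -3) — area = 314.37 mm². Checking containment: at z = 15.84 the cross-section extends beyond the z = 1.44 cross-section by about 259.89 mm².

part overhangs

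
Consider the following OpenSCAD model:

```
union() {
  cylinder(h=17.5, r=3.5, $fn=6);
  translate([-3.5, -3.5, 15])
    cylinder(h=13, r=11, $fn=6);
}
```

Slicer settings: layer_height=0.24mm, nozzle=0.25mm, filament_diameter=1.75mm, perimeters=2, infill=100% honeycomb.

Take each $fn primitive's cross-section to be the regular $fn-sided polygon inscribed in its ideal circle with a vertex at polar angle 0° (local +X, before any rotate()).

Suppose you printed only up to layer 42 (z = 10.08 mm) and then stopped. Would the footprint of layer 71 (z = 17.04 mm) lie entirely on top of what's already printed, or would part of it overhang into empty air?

part overhangs

Compare the two slices. At z = 10.08: the cylinder: section is a regular 6-gon, circumradius r=3.5 (area = (6/2)·3.500²·sin(360°/6) = 31.83 mm²); the cylinder at (-3.5, -3.5) is absent (z outside [15, 28]); Taking the union: only the r=3.5 cylinder is present, so the union is just that shape — area = 31.83 mm². At z = 17.04: the r=3.5 cylinder contributes a regular 6-gon of circumradius 3.5 (area = (6/2)·3.500²·sin(360°/6) = 31.83 mm²); the cylinder at (-3.5, -3.5): section is a regular 6-gon, circumradius r=11 (area = (6/2)·11.000²·sin(360°/6) = 314.37 mm²); Taking the union: the r=3.5 cylinder lies entirely inside the r=11 cylinder at (-3.5, -3.5), so the union is just the r=11 cylinder at (-3.5, -3.5) — area = 314.37 mm². Checking containment: at z = 17.04 the cross-section extends beyond the z = 10.08 cross-section by about 282.54 mm².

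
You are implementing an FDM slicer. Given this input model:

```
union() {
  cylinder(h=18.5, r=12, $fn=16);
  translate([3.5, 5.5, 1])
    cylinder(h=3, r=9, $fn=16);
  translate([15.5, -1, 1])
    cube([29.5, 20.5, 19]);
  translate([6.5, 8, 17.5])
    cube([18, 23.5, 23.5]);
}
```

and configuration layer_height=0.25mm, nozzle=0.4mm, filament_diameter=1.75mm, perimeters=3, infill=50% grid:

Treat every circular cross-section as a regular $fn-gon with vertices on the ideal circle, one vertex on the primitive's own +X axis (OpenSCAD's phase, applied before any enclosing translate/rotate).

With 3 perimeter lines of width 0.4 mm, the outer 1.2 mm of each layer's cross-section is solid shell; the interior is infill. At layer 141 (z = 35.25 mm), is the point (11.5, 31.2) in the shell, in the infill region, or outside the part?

shell

At z = 35.25 mm: the cylinder is not intersected at this z (z outside [0, 18.5]); the cylinder at (3.5, 5.5) is absent (z outside [1, 4]); the cube at (15.5, -1) is not intersected at this z (z outside [1, 20]); the cube at (6.5, 8) is present — its section is the full 18×23.5 rectangle; Taking the union: only the 18×23.5 cube at (6.5, 8) is present, so the union is just that shape — 1 connected region. Overall, the cross-section is a single solid region. The nearest boundary edge runs (24.50, 31.50)→(6.50, 31.50); distance from the point to it = 0.30 mm. The point is inside the cross-section, 0.30 mm from the nearest boundary — within the 1.2 mm shell band (3 × 0.4).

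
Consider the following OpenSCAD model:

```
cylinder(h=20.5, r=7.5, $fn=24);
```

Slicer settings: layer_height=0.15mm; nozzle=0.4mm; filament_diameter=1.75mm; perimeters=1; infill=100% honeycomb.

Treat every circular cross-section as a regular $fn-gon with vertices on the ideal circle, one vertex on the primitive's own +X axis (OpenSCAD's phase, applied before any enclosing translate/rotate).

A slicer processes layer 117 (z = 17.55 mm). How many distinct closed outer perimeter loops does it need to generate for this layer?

1

At z = 17.55 mm: the r=7.5 cylinder contributes a regular 24-gon of circumradius 7.5. The result has 1 disconnected region.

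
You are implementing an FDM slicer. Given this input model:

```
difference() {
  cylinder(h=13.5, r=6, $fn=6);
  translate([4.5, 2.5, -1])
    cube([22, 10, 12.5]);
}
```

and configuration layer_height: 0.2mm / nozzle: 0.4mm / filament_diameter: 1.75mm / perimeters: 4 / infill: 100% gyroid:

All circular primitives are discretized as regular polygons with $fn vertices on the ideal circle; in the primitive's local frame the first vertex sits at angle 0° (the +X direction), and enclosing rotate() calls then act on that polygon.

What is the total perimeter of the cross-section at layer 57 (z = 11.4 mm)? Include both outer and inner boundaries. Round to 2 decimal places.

36.04 mm

At z = 11.4 mm: the r=6 cylinder gives a regular 6-gon of circumradius 6 (constant along its height) (perimeter = 2·6·6.000·sin(180°/6) = 36.00 mm); the cube at (4.5, 2.5) (footprint 22×10) is included at this height (perimeter 64.00 mm); Subtracting the remaining from the first: starting from the r=6 cylinder, the 22×10 cube at (4.5, 2.5) partially overlaps it — only the 0.00 mm² overlap (of its 220.00 mm²) is removed, clipping the outline — boundary = 36.04 mm. Overall, the cross-section is a single solid region. Total boundary length (outer) = 36.04 mm.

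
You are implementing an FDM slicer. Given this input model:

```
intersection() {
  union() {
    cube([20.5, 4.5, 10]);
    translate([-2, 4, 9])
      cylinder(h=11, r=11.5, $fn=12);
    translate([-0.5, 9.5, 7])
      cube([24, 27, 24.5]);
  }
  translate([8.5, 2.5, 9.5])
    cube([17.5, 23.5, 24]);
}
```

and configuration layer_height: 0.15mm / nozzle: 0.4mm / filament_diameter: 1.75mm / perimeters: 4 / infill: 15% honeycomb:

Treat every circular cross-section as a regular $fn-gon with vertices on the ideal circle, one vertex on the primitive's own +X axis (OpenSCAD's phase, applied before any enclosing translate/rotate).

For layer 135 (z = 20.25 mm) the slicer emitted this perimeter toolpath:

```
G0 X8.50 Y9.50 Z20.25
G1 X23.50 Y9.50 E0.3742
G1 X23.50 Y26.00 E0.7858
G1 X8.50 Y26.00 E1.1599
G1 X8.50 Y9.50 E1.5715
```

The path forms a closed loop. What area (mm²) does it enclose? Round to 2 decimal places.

Apply the shoelace formula to the sequence of (X, Y) vertices; enclosed area = 247.50 mm².

247.50 mm²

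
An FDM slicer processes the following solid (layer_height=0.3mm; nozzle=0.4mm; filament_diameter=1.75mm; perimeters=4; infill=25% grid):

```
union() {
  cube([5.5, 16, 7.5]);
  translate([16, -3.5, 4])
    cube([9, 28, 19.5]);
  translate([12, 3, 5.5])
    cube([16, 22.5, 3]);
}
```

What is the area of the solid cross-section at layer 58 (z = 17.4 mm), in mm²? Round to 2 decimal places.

At z = 17.4 mm: the cube is absent (z outside [0, 7.5]); the 9×28 cube at (16, -3.5) contributes its full rectangle (area 252.00 mm²); the cube at (12, 3) is absent (z outside [5.5, 8.5]); Combining (union): only the 9×28 cube at (16, -3.5) is present, so the union is just that shape — area = 252.00 mm². Overall, the cross-section is a single solid region. Net area = 252.00 mm².

252.00 mm²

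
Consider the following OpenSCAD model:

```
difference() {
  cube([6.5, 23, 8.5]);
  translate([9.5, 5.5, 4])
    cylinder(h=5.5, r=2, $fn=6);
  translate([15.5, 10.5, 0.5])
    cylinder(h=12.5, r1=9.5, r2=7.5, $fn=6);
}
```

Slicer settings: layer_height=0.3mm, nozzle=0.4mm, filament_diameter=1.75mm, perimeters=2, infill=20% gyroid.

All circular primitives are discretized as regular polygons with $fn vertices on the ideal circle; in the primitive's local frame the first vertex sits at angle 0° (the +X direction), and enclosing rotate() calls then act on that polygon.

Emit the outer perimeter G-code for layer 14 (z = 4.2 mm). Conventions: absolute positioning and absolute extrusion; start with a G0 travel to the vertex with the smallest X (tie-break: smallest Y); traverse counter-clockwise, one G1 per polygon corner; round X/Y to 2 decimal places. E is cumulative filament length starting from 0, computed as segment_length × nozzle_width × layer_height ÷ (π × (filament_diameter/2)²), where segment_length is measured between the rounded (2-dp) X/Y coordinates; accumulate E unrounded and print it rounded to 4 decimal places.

At z = 4.2 mm: the cube (footprint 6.5×23) is included at this height; the cylinder at (9.5, 5.5): section is a regular 6-gon, circumradius r=2; the cone at (15.5, 10.5) contributes a regular 6-gon of circumradius 8.908 (interpolated between r1=9.5 and r2=7.5 at t=0.296); Subtracting the remaining from the first: starting from the 6.5×23 cube, the r=2 cylinder at (9.5, 5.5) misses the remaining region (no effect); the cone at (15.5, 10.5) misses the remaining region (no effect) — 1 connected region. The outline is a single polygon with 4 vertices. Extrusion per mm of travel: 0.4 × 0.3 / (π × 0.875²) = 0.049890. Accumulating E over each segment gives final E = 2.9435.

G0 X0.00 Y0.00 Z4.20
G1 X6.50 Y0.00 E0.3243
G1 X6.50 Y23.00 E1.4718
G1 X0.00 Y23.00 E1.7960
G1 X0.00 Y0.00 E2.9435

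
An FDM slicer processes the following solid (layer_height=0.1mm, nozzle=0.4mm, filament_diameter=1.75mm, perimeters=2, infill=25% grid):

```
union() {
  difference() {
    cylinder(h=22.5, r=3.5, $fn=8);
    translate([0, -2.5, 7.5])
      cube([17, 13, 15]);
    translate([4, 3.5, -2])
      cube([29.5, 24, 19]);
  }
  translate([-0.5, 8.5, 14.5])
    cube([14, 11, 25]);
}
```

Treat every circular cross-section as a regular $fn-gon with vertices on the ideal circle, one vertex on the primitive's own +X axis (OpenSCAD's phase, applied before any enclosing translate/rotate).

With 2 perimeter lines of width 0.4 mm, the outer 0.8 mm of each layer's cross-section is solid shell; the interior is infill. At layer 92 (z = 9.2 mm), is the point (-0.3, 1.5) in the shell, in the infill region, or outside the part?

shell

At z = 9.2 mm: the r=3.5 cylinder gives a regular 8-gon of circumradius 3.5 (constant along its height); the 17×13 cube at (0, -2.5) contributes its full rectangle; the 29.5×24 cube at (4, 3.5) contributes its full rectangle; Subtracting the remaining from the first: starting from the r=3.5 cylinder, the 17×13 cube at (0, -2.5) partially overlaps it — only the 16.12 mm² overlap (of its 221.00 mm²) is removed, clipping the outline; the 29.5×24 cube at (4, 3.5) misses the remaining region (no effect) — 1 connected region; the cube at (-0.5, 8.5) is absent (z outside [14.5, 39.5]); Merging all regions: only that combined region is present, so the union is just that shape — 1 connected region. Overall, the cross-section is a single solid region. The nearest boundary edge runs (0.00, 3.50)→(0.00, -2.50); distance from the point to it = 0.30 mm. The point is inside the cross-section, 0.30 mm from the nearest boundary — within the 0.8 mm shell band (2 × 0.4).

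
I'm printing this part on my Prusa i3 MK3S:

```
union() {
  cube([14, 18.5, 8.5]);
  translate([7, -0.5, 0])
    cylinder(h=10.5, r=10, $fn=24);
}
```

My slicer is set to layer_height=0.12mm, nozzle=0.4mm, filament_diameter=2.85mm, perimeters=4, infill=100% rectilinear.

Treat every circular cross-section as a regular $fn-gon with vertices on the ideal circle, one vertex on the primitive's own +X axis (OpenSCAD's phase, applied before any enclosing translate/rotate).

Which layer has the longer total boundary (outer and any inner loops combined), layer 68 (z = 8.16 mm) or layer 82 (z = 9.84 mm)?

layer 68 (z = 8.16 mm)

Layer 68 (z = 8.16): the cube (footprint 14×18.5) is included at this height (perimeter 65.00 mm); the r=10 cylinder at (7, -0.5) contributes a regular 24-gon of circumradius 10 (perimeter = 2·24·10.000·sin(180°/24) = 62.65 mm); Taking the union: the regions partially overlap (shared area 119.64 mm²), so the edge portions inside another operand are dropped and the merged outline is re-measured after clipping — boundary = 84.92 mm. So its perimeter = 84.92 mm. Layer 82 (z = 9.84): the cube does not reach this height (z outside [0, 8.5]); the r=10 cylinder at (7, -0.5) contributes a regular 24-gon of circumradius 10 (perimeter = 2·24·10.000·sin(180°/24) = 62.65 mm); Combining (union): only the r=10 cylinder at (7, -0.5) is present, so the union is just that shape — boundary = 62.65 mm. So its perimeter = 62.65 mm. Layer 68 is larger (84.92 vs 62.65 mm).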